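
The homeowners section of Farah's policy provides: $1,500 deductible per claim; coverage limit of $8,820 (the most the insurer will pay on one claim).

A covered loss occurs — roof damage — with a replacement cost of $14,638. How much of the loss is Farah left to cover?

$5,818

Less the $1,500 deductible: $14,638 − $1,500 = $13,138.
Since $13,138 > $8,820, the payout is capped at $8,820.
Homeowner's share is the uncovered remainder: $14,638 − $8,820 = $5,818.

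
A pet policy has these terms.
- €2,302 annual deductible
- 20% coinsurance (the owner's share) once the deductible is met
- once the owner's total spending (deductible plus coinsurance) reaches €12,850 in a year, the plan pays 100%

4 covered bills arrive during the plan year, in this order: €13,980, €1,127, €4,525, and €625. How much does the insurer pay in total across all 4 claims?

€14,364

Claim 1 — €13,980: €2,302 finishes the deductible; €11,678 goes to coinsurance; 20% of €11,678 = €2,335.60. Owner pays €4,637.60; OOP now €4,637.60. Insurer: €13,980 − €4,637.60 = €9,342.40.
Claim 2 — €1,127: deductible met; 20% of €1,127 = €225.40. Cost to owner: €225.40. OOP to date €4,863. Plan pays €1,127 − €225.40 = €901.60.
Claim 3 — €4,525: deductible already satisfied, so owner's share is 20% × €4,525 = €905. Owner owes €905 (running OOP €5,768). Insurer: €4,525 − €905 = €3,620.
Claim 4 — €625: deductible met; 20% of €625 = €125. Cost to owner: €125. OOP to date €5,893. Insurer: €625 − €125 = €500.
Insurer total = bills − owner's total = €20,257 − €5,893 = €14,364.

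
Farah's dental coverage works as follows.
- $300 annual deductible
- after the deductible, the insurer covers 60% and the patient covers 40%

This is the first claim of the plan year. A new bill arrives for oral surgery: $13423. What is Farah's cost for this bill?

$5549.20

Deductible not yet touched, so the first $300 of the bill goes to the deductible.
That leaves $13423 − $300 = $13123 for coinsurance.
40% of $13123 = $5249.20 falls to the patient.
Patient responsibility: $300 + $5249.20 = $5549.20.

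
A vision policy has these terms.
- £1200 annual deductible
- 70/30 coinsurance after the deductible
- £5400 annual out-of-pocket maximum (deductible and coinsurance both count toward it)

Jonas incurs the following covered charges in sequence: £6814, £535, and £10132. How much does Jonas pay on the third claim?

£2355.30

#1 (£6814): deductible takes £1200, £5614 remains; 30% of £5614 = £1684.20. Cost to member: £2884.20. OOP to date £2884.20.
#2 (£535): 30% coinsurance on £535 = £160.50. Member pays £160.50; OOP now £3044.70.
#3 (£10132): 30% coinsurance on £10132 = £3039.60. Adding that to £3044.70 gives £6084.30, past the £5400 cap; member pays only £5400 − £3044.70 = £2355.30.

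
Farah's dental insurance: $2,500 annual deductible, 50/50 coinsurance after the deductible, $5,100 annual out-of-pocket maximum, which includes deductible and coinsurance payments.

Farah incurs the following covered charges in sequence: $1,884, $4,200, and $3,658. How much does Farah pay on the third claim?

Claim 1 — $1,884: all of it applies to the deductible. Patient pays $1,884; OOP now $1,884.
Claim 2 — $4,200: $616 to deductible, leaving $3,584; patient's 50% is $1,792. Patient owes $2,408 (running OOP $4,292).
Claim 3 — $3,658: deductible met; 50% of $3,658 = $1,829. OOP would hit $6,121 > $5,100, so the cap limits the patient to $5,100 − $4,292 = $808.

$808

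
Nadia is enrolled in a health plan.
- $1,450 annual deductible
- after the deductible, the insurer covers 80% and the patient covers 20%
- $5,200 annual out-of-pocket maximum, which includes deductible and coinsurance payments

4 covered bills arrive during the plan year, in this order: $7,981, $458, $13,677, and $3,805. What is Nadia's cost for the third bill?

$2,352.20

Bill 1, $7,981: $1,450 finishes the deductible; $6,531 goes to coinsurance; patient's 20% is $1,306.20. Patient pays $2,756.20; OOP now $2,756.20.
Bill 2, $458: deductible already satisfied, so patient's share is 20% × $458 = $91.60. Cost to patient: $91.60. OOP to date $2,847.80.
Bill 3, $13,677: deductible already satisfied, so patient's share is 20% × $13,677 = $2,735.40. Adding that to $2,847.80 gives $5,583.20, past the $5,200 cap; patient pays only $5,200 − $2,847.80 = $2,352.20.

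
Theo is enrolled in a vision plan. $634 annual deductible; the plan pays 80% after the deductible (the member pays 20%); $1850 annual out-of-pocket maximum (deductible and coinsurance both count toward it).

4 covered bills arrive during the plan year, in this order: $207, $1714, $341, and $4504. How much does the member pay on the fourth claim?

$890.40

#1 ($207): all of it applies to the deductible. Member pays $207; OOP now $207.
#2 ($1714): $427 to deductible, leaving $1287; member's 20% is $257.40. Cost to member: $684.40. OOP to date $891.40.
#3 ($341): deductible already satisfied, so member's share is 20% × $341 = $68.20. Cost to member: $68.20. OOP to date $959.60.
#4 ($4504): deductible already satisfied, so member's share is 20% × $4504 = $900.80. OOP would hit $1860.40 > $1850, so the cap limits the member to $1850 − $959.60 = $890.40.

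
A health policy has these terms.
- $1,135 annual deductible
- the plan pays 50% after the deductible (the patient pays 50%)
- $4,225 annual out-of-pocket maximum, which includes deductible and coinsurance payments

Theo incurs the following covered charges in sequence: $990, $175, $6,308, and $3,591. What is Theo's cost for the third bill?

#1 ($990): all of it applies to the deductible. Cost to patient: $990. OOP to date $990.
#2 ($175): $145 to deductible, leaving $30; coinsurance $30 × 50% = $15. Patient owes $160 (running OOP $1,150).
#3 ($6,308): deductible met; 50% of $6,308 = $3,154. Adding that to $1,150 gives $4,304, past the $4,225 cap; patient pays only $4,225 − $1,150 = $3,075.

$3,075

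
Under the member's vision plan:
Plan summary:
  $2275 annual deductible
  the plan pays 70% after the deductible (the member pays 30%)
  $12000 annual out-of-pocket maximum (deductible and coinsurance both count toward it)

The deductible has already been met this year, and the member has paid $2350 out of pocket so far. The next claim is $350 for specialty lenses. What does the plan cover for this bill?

$245

The deductible is already satisfied, so the full bill goes to coinsurance.
30% of $350 = $105 falls to the member.
Total out-of-pocket so far would be $2350 + $105 = $2455, below the $12000 cap — no reduction.
The insurer covers the remainder: $350 − $105 = $245.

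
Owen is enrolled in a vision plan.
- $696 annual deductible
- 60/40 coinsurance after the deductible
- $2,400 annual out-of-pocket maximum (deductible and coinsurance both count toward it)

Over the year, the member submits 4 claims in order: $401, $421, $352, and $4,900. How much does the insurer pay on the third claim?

$211.20

#1 ($401): entire amount goes to the deductible. Member pays $401; OOP now $401. Insurer: $401 − $401 = $0.
#2 ($421): deductible takes $295, $126 remains; coinsurance $126 × 40% = $50.40. Cost to member: $345.40. OOP to date $746.40. Plan pays $421 − $345.40 = $75.60.
#3 ($352): 40% coinsurance on $352 = $140.80. Member owes $140.80 (running OOP $887.20). Plan pays $352 − $140.80 = $211.20.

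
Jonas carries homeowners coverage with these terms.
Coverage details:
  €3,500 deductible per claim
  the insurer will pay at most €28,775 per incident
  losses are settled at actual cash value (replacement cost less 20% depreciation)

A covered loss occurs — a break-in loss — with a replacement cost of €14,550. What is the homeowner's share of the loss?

Depreciate 20%: the covered value is €14,550 × 0.8 = €11,640.
Subtract the deductible: €11,640 − €3,500 = €8,140.
€8,140 ≤ €28,775, so the limit doesn't bind; insurer pays €8,140.
Homeowner's share is the uncovered remainder: €14,550 − €8,140 = €6,410.

€6,410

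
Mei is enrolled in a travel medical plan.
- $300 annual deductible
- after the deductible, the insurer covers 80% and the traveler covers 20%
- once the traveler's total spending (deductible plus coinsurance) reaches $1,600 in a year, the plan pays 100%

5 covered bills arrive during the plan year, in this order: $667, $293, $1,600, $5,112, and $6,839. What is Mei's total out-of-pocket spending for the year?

Bill 1, $667: $300 finishes the deductible; $367 goes to coinsurance; traveler's 20% is $73.40. Traveler pays $373.40; OOP now $373.40.
Bill 2, $293: deductible met; 20% of $293 = $58.60. Traveler pays $58.60; OOP now $432.
Bill 3, $1,600: deductible already satisfied, so traveler's share is 20% × $1,600 = $320. Traveler pays $320; OOP now $752.
Bill 4, $5,112: deductible met; 20% of $5,112 = $1,022.40. That would push OOP to $1,774.40, over the $1,600 cap, so traveler pays $1,600 − $752 = $848.
Bill 5, $6,839: deductible met; 20% of $6,839 = $1,367.80. Adding that to $1,600 gives $2,967.80, past the $1,600 cap; traveler pays only $1,600 − $1,600 = $0.
Total paid by the traveler: $373.40 + $58.60 + $320 + $848 + $0 = $1,600.

$1,600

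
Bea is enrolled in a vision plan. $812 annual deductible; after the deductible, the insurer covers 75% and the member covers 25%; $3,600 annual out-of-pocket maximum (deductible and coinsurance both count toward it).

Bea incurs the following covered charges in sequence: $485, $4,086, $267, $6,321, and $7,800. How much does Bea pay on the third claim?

Claim 1 ($485): all of it applies to the deductible. Member owes $485 (running OOP $485).
Claim 2 ($4,086): $327 to deductible, leaving $3,759; coinsurance $3,759 × 25% = $939.75. Cost to member: $1,266.75. OOP to date $1,751.75.
Claim 3 ($267): deductible met; 25% of $267 = $66.75. Member owes $66.75 (running OOP $1,818.50).

$66.75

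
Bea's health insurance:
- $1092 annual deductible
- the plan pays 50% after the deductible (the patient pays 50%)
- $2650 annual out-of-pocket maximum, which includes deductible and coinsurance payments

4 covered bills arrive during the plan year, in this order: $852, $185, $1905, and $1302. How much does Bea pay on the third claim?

$980

Claim 1 — $852: all of it applies to the deductible. Patient owes $852 (running OOP $852).
Claim 2 — $185: all of it applies to the deductible. Patient pays $185; OOP now $1037.
Claim 3 — $1905: $55 finishes the deductible; $1850 goes to coinsurance; 50% of $1850 = $925. Cost to patient: $980. OOP to date $2017.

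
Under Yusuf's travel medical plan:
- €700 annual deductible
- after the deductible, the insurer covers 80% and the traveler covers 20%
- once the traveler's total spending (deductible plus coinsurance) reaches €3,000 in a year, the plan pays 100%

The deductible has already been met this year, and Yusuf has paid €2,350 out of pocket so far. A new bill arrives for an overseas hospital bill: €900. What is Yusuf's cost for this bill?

€180

With the deductible met, the entire €900 is subject to coinsurance.
20% of €900 = €180 falls to the traveler.
Cumulative spending €2,350 + €180 = €2,530 stays under the €3,000 maximum.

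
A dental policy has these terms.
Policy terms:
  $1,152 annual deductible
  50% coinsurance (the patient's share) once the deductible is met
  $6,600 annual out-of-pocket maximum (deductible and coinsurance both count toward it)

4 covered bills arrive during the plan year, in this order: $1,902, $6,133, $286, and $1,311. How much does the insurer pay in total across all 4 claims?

$4,240

Claim 1 ($1,902): $1,152 finishes the deductible; $750 goes to coinsurance; patient's 50% is $375. Cost to patient: $1,527. OOP to date $1,527. Plan pays $1,902 − $1,527 = $375.
Claim 2 ($6,133): 50% coinsurance on $6,133 = $3,066.50. Cost to patient: $3,066.50. OOP to date $4,593.50. Plan pays $6,133 − $3,066.50 = $3,066.50.
Claim 3 ($286): deductible met; 50% of $286 = $143. Patient owes $143 (running OOP $4,736.50). Plan pays $286 − $143 = $143.
Claim 4 ($1,311): deductible met; 50% of $1,311 = $655.50. Cost to patient: $655.50. OOP to date $5,392. Insurer: $1,311 − $655.50 = $655.50.
Insurer total = bills − patient's total = $9,632 − $5,392 = $4,240.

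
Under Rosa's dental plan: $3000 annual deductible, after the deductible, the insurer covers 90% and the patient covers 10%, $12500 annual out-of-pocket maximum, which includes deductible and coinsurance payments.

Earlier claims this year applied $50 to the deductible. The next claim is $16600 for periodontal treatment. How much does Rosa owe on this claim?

$50 of the $3000 deductible is already met, leaving $2950.
That leaves $16600 − $2950 = $13650 for coinsurance.
Coinsurance: $13650 × 10% = $1365.
That puts the patient's cost at $2950 + $1365 = $4315 before any cap.
Total out-of-pocket so far would be $50 + $4315 = $4365, below the $12500 cap — no reduction.

$4315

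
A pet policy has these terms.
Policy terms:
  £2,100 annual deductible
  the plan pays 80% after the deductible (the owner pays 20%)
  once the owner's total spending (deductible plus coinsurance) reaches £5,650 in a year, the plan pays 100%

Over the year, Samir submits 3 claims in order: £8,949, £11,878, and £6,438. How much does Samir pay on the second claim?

Claim 1 — £8,949: deductible takes £2,100, £6,849 remains; owner's 20% is £1,369.80. Owner pays £3,469.80; OOP now £3,469.80.
Claim 2 — £11,878: deductible already satisfied, so owner's share is 20% × £11,878 = £2,375.60. Adding that to £3,469.80 gives £5,845.40, past the £5,650 cap; owner pays only £5,650 − £3,469.80 = £2,180.20.

£2,180.20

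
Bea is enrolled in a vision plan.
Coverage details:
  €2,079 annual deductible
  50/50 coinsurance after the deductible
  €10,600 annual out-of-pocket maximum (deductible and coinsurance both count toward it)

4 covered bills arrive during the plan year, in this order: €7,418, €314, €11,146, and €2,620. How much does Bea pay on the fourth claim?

Claim 1 (€7,418): deductible takes €2,079, €5,339 remains; coinsurance €5,339 × 50% = €2,669.50. Member pays €4,748.50; OOP now €4,748.50.
Claim 2 (€314): 50% coinsurance on €314 = €157. Member pays €157; OOP now €4,905.50.
Claim 3 (€11,146): deductible met; 50% of €11,146 = €5,573. Cost to member: €5,573. OOP to date €10,478.50.
Claim 4 (€2,620): deductible met; 50% of €2,620 = €1,310. Adding that to €10,478.50 gives €11,788.50, past the €10,600 cap; member pays only €10,600 − €10,478.50 = €121.50.

€121.50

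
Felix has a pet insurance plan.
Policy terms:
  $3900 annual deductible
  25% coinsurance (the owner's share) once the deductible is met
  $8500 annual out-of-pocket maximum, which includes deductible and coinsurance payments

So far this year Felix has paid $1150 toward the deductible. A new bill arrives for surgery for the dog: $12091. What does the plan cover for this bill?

Remaining deductible: $3900 − $1150 = $2750.
The remaining $9341 (= $12091 − $2750) moves to coinsurance.
Owner's 25% share of $9341 is $2335.25.
So the owner owes $2750 + $2335.25 = $5085.25 before any cap.
Total out-of-pocket so far would be $1150 + $5085.25 = $6235.25, below the $8500 cap — no reduction.
Insurer pays the balance: $12091 − $5085.25 = $7005.75.

$7005.75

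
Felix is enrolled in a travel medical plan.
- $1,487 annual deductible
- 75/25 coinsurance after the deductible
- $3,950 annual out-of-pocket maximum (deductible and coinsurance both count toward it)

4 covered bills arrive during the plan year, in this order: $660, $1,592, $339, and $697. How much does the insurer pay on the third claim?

Claim 1 — $660: fully absorbed by the deductible. Cost to traveler: $660. OOP to date $660. Plan pays $660 − $660 = $0.
Claim 2 — $1,592: $827 to deductible, leaving $765; traveler's 25% is $191.25. Cost to traveler: $1,018.25. OOP to date $1,678.25. Insurer: $1,592 − $1,018.25 = $573.75.
Claim 3 — $339: deductible met; 25% of $339 = $84.75. Cost to traveler: $84.75. OOP to date $1,763. Insurer: $339 − $84.75 = $254.25.

$254.25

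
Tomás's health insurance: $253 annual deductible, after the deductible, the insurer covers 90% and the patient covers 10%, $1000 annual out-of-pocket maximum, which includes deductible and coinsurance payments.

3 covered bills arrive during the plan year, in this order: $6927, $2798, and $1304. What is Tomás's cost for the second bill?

$79.60

Bill 1, $6927: $253 finishes the deductible; $6674 goes to coinsurance; 10% of $6674 = $667.40. Cost to patient: $920.40. OOP to date $920.40.
Bill 2, $2798: deductible met; 10% of $2798 = $279.80. That would push OOP to $1200.20, over the $1000 cap, so patient pays $1000 − $920.40 = $79.60.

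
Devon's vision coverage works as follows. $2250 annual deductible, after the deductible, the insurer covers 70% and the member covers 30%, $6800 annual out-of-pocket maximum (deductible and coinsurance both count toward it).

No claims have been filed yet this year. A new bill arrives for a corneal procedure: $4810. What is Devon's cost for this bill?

$3018

The full $2250 deductible is still open; $2250 of this bill applies to it.
That leaves $4810 − $2250 = $2560 for coinsurance.
30% of $2560 = $768 falls to the member.
That puts the member's cost at $2250 + $768 = $3018 before any cap.
Total out-of-pocket so far would be $0 + $3018 = $3018, below the $6800 cap — no reduction.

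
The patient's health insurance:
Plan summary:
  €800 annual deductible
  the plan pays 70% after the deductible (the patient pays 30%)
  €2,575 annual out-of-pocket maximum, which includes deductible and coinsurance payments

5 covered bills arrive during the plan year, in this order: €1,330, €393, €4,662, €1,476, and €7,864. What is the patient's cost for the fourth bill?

€99.50

Claim 1 — €1,330: €800 to deductible, leaving €530; 30% of €530 = €159. Patient pays €959; OOP now €959.
Claim 2 — €393: 30% coinsurance on €393 = €117.90. Patient pays €117.90; OOP now €1,076.90.
Claim 3 — €4,662: deductible already satisfied, so patient's share is 30% × €4,662 = €1,398.60. Cost to patient: €1,398.60. OOP to date €2,475.50.
Claim 4 — €1,476: deductible already satisfied, so patient's share is 30% × €1,476 = €442.80. OOP would hit €2,918.30 > €2,575, so the cap limits the patient to €2,575 − €2,475.50 = €99.50.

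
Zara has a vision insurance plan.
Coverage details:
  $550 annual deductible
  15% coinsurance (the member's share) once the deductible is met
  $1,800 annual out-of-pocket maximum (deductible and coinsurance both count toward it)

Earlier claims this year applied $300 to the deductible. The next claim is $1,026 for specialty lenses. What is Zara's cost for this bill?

$366.40

$300 of the $550 deductible is already met, leaving $250.
That leaves $1,026 − $250 = $776 for coinsurance.
Coinsurance: $776 × 15% = $116.40.
That puts the member's cost at $250 + $116.40 = $366.40 before any cap.
Year-to-date out-of-pocket becomes $300 + $366.40 = $666.40, still under the $1,800 maximum, so no cap applies.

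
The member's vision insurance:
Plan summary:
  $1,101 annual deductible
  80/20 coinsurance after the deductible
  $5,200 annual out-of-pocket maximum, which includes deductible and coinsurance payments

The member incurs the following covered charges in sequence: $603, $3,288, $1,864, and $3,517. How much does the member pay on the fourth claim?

Claim 1 ($603): all of it applies to the deductible. Member owes $603 (running OOP $603).
Claim 2 ($3,288): $498 to deductible, leaving $2,790; coinsurance $2,790 × 20% = $558. Member owes $1,056 (running OOP $1,659).
Claim 3 ($1,864): deductible met; 20% of $1,864 = $372.80. Member owes $372.80 (running OOP $2,031.80).
Claim 4 ($3,517): 20% coinsurance on $3,517 = $703.40. Cost to member: $703.40. OOP to date $2,735.20.

$703.40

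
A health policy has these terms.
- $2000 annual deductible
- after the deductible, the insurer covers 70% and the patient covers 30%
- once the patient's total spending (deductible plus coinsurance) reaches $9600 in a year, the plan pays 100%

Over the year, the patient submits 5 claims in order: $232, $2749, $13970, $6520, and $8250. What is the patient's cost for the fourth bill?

$1956

Claim 1 ($232): fully absorbed by the deductible. Patient owes $232 (running OOP $232).
Claim 2 ($2749): $1768 to deductible, leaving $981; patient's 30% is $294.30. Patient pays $2062.30; OOP now $2294.30.
Claim 3 ($13970): 30% coinsurance on $13970 = $4191. Patient pays $4191; OOP now $6485.30.
Claim 4 ($6520): deductible already satisfied, so patient's share is 30% × $6520 = $1956. Patient pays $1956; OOP now $8441.30.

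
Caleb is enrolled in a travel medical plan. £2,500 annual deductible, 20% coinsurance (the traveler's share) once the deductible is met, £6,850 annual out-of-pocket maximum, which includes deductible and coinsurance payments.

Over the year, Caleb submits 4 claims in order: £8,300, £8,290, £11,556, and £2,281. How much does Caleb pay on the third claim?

£1,532

#1 (£8,300): £2,500 to deductible, leaving £5,800; coinsurance £5,800 × 20% = £1,160. Cost to traveler: £3,660. OOP to date £3,660.
#2 (£8,290): deductible already satisfied, so traveler's share is 20% × £8,290 = £1,658. Traveler pays £1,658; OOP now £5,318.
#3 (£11,556): 20% coinsurance on £11,556 = £2,311.20. OOP would hit £7,629.20 > £6,850, so the cap limits the traveler to £6,850 − £5,318 = £1,532.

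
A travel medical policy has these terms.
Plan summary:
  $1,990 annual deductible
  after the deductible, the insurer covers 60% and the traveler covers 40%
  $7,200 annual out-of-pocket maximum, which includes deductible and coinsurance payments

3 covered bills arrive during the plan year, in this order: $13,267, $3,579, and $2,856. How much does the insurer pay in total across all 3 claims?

Claim 1 — $13,267: $1,990 to deductible, leaving $11,277; traveler's 40% is $4,510.80. Traveler owes $6,500.80 (running OOP $6,500.80). Plan pays $13,267 − $6,500.80 = $6,766.20.
Claim 2 — $3,579: deductible already satisfied, so traveler's share is 40% × $3,579 = $1,431.60. That would push OOP to $7,932.40, over the $7,200 cap, so traveler pays $7,200 − $6,500.80 = $699.20. Plan pays $3,579 − $699.20 = $2,879.80.
Claim 3 — $2,856: deductible already satisfied, so traveler's share is 40% × $2,856 = $1,142.40. That would push OOP to $8,342.40, over the $7,200 cap, so traveler pays $7,200 − $7,200 = $0. Plan pays $2,856 − $0 = $2,856.
Insurer total: $6,766.20 + $2,879.80 + $2,856 = $12,502.

$12,502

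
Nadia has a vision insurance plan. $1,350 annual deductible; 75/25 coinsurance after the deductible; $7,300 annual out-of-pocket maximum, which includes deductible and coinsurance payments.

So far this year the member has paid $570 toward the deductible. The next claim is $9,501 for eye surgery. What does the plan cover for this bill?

Deductible still to meet: $1,350 − $570 = $780.
The remaining $8,721 (= $9,501 − $780) moves to coinsurance.
Coinsurance: $8,721 × 25% = $2,180.25.
So the member owes $780 + $2,180.25 = $2,960.25 before any cap.
Cumulative spending $570 + $2,960.25 = $3,530.25 stays under the $7,300 maximum.
Insurer pays the balance: $9,501 − $2,960.25 = $6,540.75.

$6,540.75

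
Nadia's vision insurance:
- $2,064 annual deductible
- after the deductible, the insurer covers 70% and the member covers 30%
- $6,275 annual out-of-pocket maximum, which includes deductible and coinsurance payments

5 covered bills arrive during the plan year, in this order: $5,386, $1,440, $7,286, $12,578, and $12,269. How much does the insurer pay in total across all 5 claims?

$32,684

Claim 1 — $5,386: deductible takes $2,064, $3,322 remains; member's 30% is $996.60. Cost to member: $3,060.60. OOP to date $3,060.60. Plan pays $5,386 − $3,060.60 = $2,325.40.
Claim 2 — $1,440: deductible met; 30% of $1,440 = $432. Cost to member: $432. OOP to date $3,492.60. Insurer: $1,440 − $432 = $1,008.
Claim 3 — $7,286: deductible already satisfied, so member's share is 30% × $7,286 = $2,185.80. Cost to member: $2,185.80. OOP to date $5,678.40. Insurer: $7,286 − $2,185.80 = $5,100.20.
Claim 4 — $12,578: deductible met; 30% of $12,578 = $3,773.40. That would push OOP to $9,451.80, over the $6,275 cap, so member pays $6,275 − $5,678.40 = $596.60. Insurer: $12,578 − $596.60 = $11,981.40.
Claim 5 — $12,269: deductible met; 30% of $12,269 = $3,680.70. Adding that to $6,275 gives $9,955.70, past the $6,275 cap; member pays only $6,275 − $6,275 = $0. Plan pays $12,269 − $0 = $12,269.
Insurer total: $2,325.40 + $1,008 + $5,100.20 + $11,981.40 + $12,269 = $32,684.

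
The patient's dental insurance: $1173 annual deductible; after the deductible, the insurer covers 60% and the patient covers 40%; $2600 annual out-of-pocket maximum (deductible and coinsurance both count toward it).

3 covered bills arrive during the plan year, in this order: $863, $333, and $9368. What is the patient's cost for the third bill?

$1417.80

Claim 1 — $863: fully absorbed by the deductible. Cost to patient: $863. OOP to date $863.
Claim 2 — $333: deductible takes $310, $23 remains; coinsurance $23 × 40% = $9.20. Cost to patient: $319.20. OOP to date $1182.20.
Claim 3 — $9368: deductible already satisfied, so patient's share is 40% × $9368 = $3747.20. OOP would hit $4929.40 > $2600, so the cap limits the patient to $2600 − $1182.20 = $1417.80.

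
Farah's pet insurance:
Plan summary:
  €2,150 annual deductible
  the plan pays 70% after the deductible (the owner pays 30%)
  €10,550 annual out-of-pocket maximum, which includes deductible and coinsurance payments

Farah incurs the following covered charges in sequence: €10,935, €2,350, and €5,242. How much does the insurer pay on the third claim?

Claim 1 — €10,935: deductible takes €2,150, €8,785 remains; coinsurance €8,785 × 30% = €2,635.50. Cost to owner: €4,785.50. OOP to date €4,785.50. Plan pays €10,935 − €4,785.50 = €6,149.50.
Claim 2 — €2,350: deductible already satisfied, so owner's share is 30% × €2,350 = €705. Cost to owner: €705. OOP to date €5,490.50. Plan pays €2,350 − €705 = €1,645.
Claim 3 — €5,242: deductible met; 30% of €5,242 = €1,572.60. Owner owes €1,572.60 (running OOP €7,063.10). Insurer: €5,242 − €1,572.60 = €3,669.40.

€3,669.40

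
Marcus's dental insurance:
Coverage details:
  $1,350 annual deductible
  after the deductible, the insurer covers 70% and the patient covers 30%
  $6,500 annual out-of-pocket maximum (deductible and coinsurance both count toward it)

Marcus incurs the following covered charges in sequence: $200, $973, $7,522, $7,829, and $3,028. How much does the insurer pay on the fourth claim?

$5,480.30

#1 ($200): entire amount goes to the deductible. Cost to patient: $200. OOP to date $200. Insurer: $200 − $200 = $0.
#2 ($973): entire amount goes to the deductible. Cost to patient: $973. OOP to date $1,173. Plan pays $973 − $973 = $0.
#3 ($7,522): $177 to deductible, leaving $7,345; coinsurance $7,345 × 30% = $2,203.50. Patient owes $2,380.50 (running OOP $3,553.50). Plan pays $7,522 − $2,380.50 = $5,141.50.
#4 ($7,829): deductible met; 30% of $7,829 = $2,348.70. Patient pays $2,348.70; OOP now $5,902.20. Plan pays $7,829 − $2,348.70 = $5,480.30.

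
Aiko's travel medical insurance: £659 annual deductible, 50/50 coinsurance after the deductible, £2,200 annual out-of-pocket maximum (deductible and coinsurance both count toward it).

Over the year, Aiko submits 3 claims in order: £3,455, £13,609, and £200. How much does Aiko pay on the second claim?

£143

Claim 1 — £3,455: £659 finishes the deductible; £2,796 goes to coinsurance; traveler's 50% is £1,398. Traveler pays £2,057; OOP now £2,057.
Claim 2 — £13,609: 50% coinsurance on £13,609 = £6,804.50. That would push OOP to £8,861.50, over the £2,200 cap, so traveler pays £2,200 − £2,057 = £143.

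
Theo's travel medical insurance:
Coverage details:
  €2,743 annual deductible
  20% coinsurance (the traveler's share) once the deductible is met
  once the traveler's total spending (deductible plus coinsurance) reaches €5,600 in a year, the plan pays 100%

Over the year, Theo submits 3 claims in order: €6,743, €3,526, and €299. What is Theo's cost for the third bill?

€59.80

Claim 1 (€6,743): €2,743 finishes the deductible; €4,000 goes to coinsurance; coinsurance €4,000 × 20% = €800. Traveler pays €3,543; OOP now €3,543.
Claim 2 (€3,526): deductible already satisfied, so traveler's share is 20% × €3,526 = €705.20. Cost to traveler: €705.20. OOP to date €4,248.20.
Claim 3 (€299): deductible met; 20% of €299 = €59.80. Traveler pays €59.80; OOP now €4,308.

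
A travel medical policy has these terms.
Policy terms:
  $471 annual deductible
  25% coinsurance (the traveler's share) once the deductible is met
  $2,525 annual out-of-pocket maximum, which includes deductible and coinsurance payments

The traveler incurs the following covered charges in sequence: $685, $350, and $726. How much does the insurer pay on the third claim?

Claim 1 — $685: deductible takes $471, $214 remains; traveler's 25% is $53.50. Traveler pays $524.50; OOP now $524.50. Insurer: $685 − $524.50 = $160.50.
Claim 2 — $350: deductible met; 25% of $350 = $87.50. Cost to traveler: $87.50. OOP to date $612. Insurer: $350 − $87.50 = $262.50.
Claim 3 — $726: deductible already satisfied, so traveler's share is 25% × $726 = $181.50. Cost to traveler: $181.50. OOP to date $793.50. Plan pays $726 − $181.50 = $544.50.

$544.50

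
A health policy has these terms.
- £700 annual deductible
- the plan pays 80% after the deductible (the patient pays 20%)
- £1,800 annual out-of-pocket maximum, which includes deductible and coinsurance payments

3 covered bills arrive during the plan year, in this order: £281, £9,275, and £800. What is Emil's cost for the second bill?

Claim 1 — £281: fully absorbed by the deductible. Cost to patient: £281. OOP to date £281.
Claim 2 — £9,275: £419 finishes the deductible; £8,856 goes to coinsurance; coinsurance £8,856 × 20% = £1,771.20. Deductible plus coinsurance: £419 + £1,771.20 = £2,190.20. OOP would hit £2,471.20 > £1,800, so the cap limits the patient to £1,800 − £281 = £1,519.

£1,519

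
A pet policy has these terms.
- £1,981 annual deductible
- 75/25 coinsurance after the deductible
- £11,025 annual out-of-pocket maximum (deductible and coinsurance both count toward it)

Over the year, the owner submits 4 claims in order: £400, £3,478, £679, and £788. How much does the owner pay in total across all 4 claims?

#1 (£400): all of it applies to the deductible. Owner pays £400; OOP now £400.
#2 (£3,478): £1,581 to deductible, leaving £1,897; 25% of £1,897 = £474.25. Cost to owner: £2,055.25. OOP to date £2,455.25.
#3 (£679): deductible met; 25% of £679 = £169.75. Owner owes £169.75 (running OOP £2,625).
#4 (£788): deductible met; 25% of £788 = £197. Owner owes £197 (running OOP £2,822).
Summing the owner's payments: £400 + £2,055.25 + £169.75 + £197 = £2,822.

£2,822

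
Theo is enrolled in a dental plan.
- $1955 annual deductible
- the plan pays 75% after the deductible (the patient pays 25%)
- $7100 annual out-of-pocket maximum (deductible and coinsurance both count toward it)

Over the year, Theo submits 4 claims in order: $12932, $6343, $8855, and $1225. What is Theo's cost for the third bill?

#1 ($12932): $1955 finishes the deductible; $10977 goes to coinsurance; 25% of $10977 = $2744.25. Cost to patient: $4699.25. OOP to date $4699.25.
#2 ($6343): deductible met; 25% of $6343 = $1585.75. Patient pays $1585.75; OOP now $6285.
#3 ($8855): deductible met; 25% of $8855 = $2213.75. OOP would hit $8498.75 > $7100, so the cap limits the patient to $7100 − $6285 = $815.

$815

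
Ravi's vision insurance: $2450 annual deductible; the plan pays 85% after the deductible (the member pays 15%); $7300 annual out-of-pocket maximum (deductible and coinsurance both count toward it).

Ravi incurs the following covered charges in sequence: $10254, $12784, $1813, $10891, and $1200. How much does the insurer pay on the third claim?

Claim 1 ($10254): deductible takes $2450, $7804 remains; coinsurance $7804 × 15% = $1170.60. Member owes $3620.60 (running OOP $3620.60). Plan pays $10254 − $3620.60 = $6633.40.
Claim 2 ($12784): deductible met; 15% of $12784 = $1917.60. Member owes $1917.60 (running OOP $5538.20). Plan pays $12784 − $1917.60 = $10866.40.
Claim 3 ($1813): 15% coinsurance on $1813 = $271.95. Member pays $271.95; OOP now $5810.15. Plan pays $1813 − $271.95 = $1541.05.

$1541.05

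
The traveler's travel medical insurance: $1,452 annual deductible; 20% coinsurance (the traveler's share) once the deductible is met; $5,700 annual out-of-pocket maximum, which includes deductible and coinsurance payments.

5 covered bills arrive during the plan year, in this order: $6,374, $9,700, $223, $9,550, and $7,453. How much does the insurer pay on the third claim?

Claim 1 ($6,374): deductible takes $1,452, $4,922 remains; traveler's 20% is $984.40. Traveler pays $2,436.40; OOP now $2,436.40. Insurer: $6,374 − $2,436.40 = $3,937.60.
Claim 2 ($9,700): deductible already satisfied, so traveler's share is 20% × $9,700 = $1,940. Traveler pays $1,940; OOP now $4,376.40. Insurer: $9,700 − $1,940 = $7,760.
Claim 3 ($223): deductible already satisfied, so traveler's share is 20% × $223 = $44.60. Traveler owes $44.60 (running OOP $4,421). Plan pays $223 − $44.60 = $178.40.

$178.40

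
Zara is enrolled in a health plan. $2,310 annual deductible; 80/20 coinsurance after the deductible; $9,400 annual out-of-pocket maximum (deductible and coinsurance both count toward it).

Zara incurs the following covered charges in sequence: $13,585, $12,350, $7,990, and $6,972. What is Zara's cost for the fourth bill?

$767

Claim 1 — $13,585: $2,310 to deductible, leaving $11,275; patient's 20% is $2,255. Patient owes $4,565 (running OOP $4,565).
Claim 2 — $12,350: deductible met; 20% of $12,350 = $2,470. Patient owes $2,470 (running OOP $7,035).
Claim 3 — $7,990: deductible met; 20% of $7,990 = $1,598. Patient pays $1,598; OOP now $8,633.
Claim 4 — $6,972: 20% coinsurance on $6,972 = $1,394.40. Adding that to $8,633 gives $10,027.40, past the $9,400 cap; patient pays only $9,400 − $8,633 = $767.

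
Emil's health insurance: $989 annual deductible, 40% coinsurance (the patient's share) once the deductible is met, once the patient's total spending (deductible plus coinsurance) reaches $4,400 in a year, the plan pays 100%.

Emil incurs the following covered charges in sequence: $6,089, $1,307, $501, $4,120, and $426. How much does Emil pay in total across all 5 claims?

Claim 1 ($6,089): $989 to deductible, leaving $5,100; coinsurance $5,100 × 40% = $2,040. Patient owes $3,029 (running OOP $3,029).
Claim 2 ($1,307): 40% coinsurance on $1,307 = $522.80. Patient pays $522.80; OOP now $3,551.80.
Claim 3 ($501): deductible met; 40% of $501 = $200.40. Patient owes $200.40 (running OOP $3,752.20).
Claim 4 ($4,120): deductible already satisfied, so patient's share is 40% × $4,120 = $1,648. OOP would hit $5,400.20 > $4,400, so the cap limits the patient to $4,400 − $3,752.20 = $647.80.
Claim 5 ($426): deductible met; 40% of $426 = $170.40. OOP would hit $4,570.40 > $4,400, so the cap limits the patient to $4,400 − $4,400 = $0.
Total paid by the patient: $3,029 + $522.80 + $200.40 + $647.80 + $0 = $4,400.

$4,400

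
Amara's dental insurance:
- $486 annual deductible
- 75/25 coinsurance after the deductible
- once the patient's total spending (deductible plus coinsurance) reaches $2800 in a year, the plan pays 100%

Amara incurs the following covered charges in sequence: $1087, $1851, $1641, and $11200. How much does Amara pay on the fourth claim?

$1290.75

Bill 1, $1087: $486 to deductible, leaving $601; 25% of $601 = $150.25. Patient owes $636.25 (running OOP $636.25).
Bill 2, $1851: 25% coinsurance on $1851 = $462.75. Patient owes $462.75 (running OOP $1099).
Bill 3, $1641: deductible already satisfied, so patient's share is 25% × $1641 = $410.25. Cost to patient: $410.25. OOP to date $1509.25.
Bill 4, $11200: deductible met; 25% of $11200 = $2800. OOP would hit $4309.25 > $2800, so the cap limits the patient to $2800 − $1509.25 = $1290.75.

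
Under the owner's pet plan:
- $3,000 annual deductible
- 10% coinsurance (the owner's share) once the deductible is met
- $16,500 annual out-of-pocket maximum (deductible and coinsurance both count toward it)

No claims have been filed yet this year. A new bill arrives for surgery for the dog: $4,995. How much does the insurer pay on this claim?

Deductible not yet touched, so the first $3,000 of the bill goes to the deductible.
The remaining $1,995 (= $4,995 − $3,000) moves to coinsurance.
Owner's 10% share of $1,995 is $199.50.
Owner responsibility before any cap: $3,000 + $199.50 = $3,199.50.
Year-to-date out-of-pocket becomes $0 + $3,199.50 = $3,199.50, still under the $16,500 maximum, so no cap applies.
Insurer pays the balance: $4,995 − $3,199.50 = $1,795.50.

$1,795.50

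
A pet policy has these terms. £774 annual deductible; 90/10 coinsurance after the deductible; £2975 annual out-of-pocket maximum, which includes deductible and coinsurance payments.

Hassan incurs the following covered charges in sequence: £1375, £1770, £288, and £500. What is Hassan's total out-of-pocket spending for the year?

Bill 1, £1375: £774 to deductible, leaving £601; owner's 10% is £60.10. Owner owes £834.10 (running OOP £834.10).
Bill 2, £1770: deductible met; 10% of £1770 = £177. Owner pays £177; OOP now £1011.10.
Bill 3, £288: 10% coinsurance on £288 = £28.80. Cost to owner: £28.80. OOP to date £1039.90.
Bill 4, £500: 10% coinsurance on £500 = £50. Owner owes £50 (running OOP £1089.90).
Total paid by the owner: £834.10 + £177 + £28.80 + £50 = £1089.90.

£1089.90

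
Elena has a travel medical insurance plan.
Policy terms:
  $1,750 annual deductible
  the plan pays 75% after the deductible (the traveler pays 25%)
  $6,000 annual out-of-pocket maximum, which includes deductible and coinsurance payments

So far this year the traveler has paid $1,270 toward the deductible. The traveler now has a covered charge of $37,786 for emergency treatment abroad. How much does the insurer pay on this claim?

Remaining deductible: $1,750 − $1,270 = $480.
The remaining $37,306 (= $37,786 − $480) moves to coinsurance.
Coinsurance: $37,306 × 25% = $9,326.50.
That puts the traveler's cost at $480 + $9,326.50 = $9,806.50 before any cap.
That would bring total out-of-pocket to $11,076.50, past the $6,000 cap. The traveler is capped at $6,000 − $1,270 = $4,730 on this claim.
The plan picks up $37,786 − $4,730 = $33,056.

$33,056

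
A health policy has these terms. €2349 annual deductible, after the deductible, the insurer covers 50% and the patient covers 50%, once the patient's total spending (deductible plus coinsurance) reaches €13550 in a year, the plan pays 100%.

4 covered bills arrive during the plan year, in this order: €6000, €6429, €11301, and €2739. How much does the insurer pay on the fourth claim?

€2228.50

Claim 1 (€6000): deductible takes €2349, €3651 remains; patient's 50% is €1825.50. Cost to patient: €4174.50. OOP to date €4174.50. Insurer: €6000 − €4174.50 = €1825.50.
Claim 2 (€6429): deductible met; 50% of €6429 = €3214.50. Cost to patient: €3214.50. OOP to date €7389. Plan pays €6429 − €3214.50 = €3214.50.
Claim 3 (€11301): deductible already satisfied, so patient's share is 50% × €11301 = €5650.50. Patient owes €5650.50 (running OOP €13039.50). Plan pays €11301 − €5650.50 = €5650.50.
Claim 4 (€2739): 50% coinsurance on €2739 = €1369.50. Adding that to €13039.50 gives €14409, past the €13550 cap; patient pays only €13550 − €13039.50 = €510.50. Plan pays €2739 − €510.50 = €2228.50.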